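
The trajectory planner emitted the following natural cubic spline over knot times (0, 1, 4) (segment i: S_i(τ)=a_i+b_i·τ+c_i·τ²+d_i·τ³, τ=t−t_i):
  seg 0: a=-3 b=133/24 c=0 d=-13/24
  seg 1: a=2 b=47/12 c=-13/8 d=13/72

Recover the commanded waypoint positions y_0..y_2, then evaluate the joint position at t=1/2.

y_0=-3 y_1=2 y_2=4
S(1/2) = -19/64

y_0 = S_0(0) = a_0 = -3
y_1 = S_1(0) = a_1 = 2
y_2 = S_1(3) = 4
t_q=1/2 is in segment 0 (τ=1/2); S_0(τ)=-19/64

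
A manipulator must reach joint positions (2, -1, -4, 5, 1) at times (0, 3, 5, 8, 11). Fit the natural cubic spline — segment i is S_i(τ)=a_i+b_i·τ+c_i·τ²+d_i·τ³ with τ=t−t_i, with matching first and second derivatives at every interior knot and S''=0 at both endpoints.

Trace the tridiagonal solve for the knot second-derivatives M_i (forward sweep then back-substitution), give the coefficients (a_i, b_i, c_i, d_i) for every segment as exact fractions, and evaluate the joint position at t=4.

  seg 0: a=2 b=-329/708 c=0 d=-379/6372
  seg 1: a=-1 b=-733/354 c=-379/708 d=581/1416
  seg 2: a=-4 b=42/59 c=341/177 d=-206/531
  seg 3: a=5 b=106/59 c=-277/177 d=277/1593
S(4) = -4525/1416

Δ: Δ0=-1, Δ1=-3/2, Δ2=3, Δ3=-4/3
row 1: diag=10, rhs=-3; c'=1/5, d'=-3/10
row 2: denom=10−2·1/5=48/5; d'=(27−2·-3/10)/(48/5)=23/8
row 3: denom=12−3·5/16=177/16; d'=(-26−3·23/8)/(177/16)=-554/177
back: M3=-554/177
back: M2=23/8−5/16·-554/177=682/177
back: M1=-3/10−1/5·682/177=-379/354
M: M0=0, M1=-379/354, M2=682/177, M3=-554/177, M4=0
seg 0: a=2, c=M0/2=0, d=(M1−M0)/(6·3)=-379/6372, b=Δ0−h0·(2M0+M1)/6=-329/708
seg 1: a=-1, c=M1/2=-379/708, d=(M2−M1)/(6·2)=581/1416, b=Δ1−h1·(2M1+M2)/6=-733/354
seg 2: a=-4, c=M2/2=341/177, d=(M3−M2)/(6·3)=-206/531, b=Δ2−h2·(2M2+M3)/6=42/59
seg 3: a=5, c=M3/2=-277/177, d=(M4−M3)/(6·3)=277/1593, b=Δ3−h3·(2M3+M4)/6=106/59
t_q=4 → seg 1, τ=1; S=-1+-733/354·τ+-379/708·τ²+581/1416·τ³=-4525/1416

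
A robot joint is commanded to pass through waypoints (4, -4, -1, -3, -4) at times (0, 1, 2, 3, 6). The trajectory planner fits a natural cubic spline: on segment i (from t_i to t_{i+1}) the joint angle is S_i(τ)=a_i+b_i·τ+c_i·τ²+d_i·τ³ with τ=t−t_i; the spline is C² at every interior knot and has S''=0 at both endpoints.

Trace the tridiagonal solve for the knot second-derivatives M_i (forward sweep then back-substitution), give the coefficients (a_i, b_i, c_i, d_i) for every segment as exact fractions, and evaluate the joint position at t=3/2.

Δ: Δ0=-8, Δ1=3, Δ2=-2, Δ3=-1/3
row 1: diag=4, rhs=66; c'=1/4, d'=33/2
row 2: denom=4−1·1/4=15/4; d'=(-30−1·33/2)/(15/4)=-62/5
row 3: denom=8−1·4/15=116/15; d'=(10−1·-62/5)/(116/15)=84/29
back: M3=84/29
back: M2=-62/5−4/15·84/29=-382/29
back: M1=33/2−1/4·-382/29=574/29
M: M0=0, M1=574/29, M2=-382/29, M3=84/29, M4=0
seg 0: a=4, c=M0/2=0, d=(M1−M0)/(6·1)=287/87, b=Δ0−h0·(2M0+M1)/6=-983/87
seg 1: a=-4, c=M1/2=287/29, d=(M2−M1)/(6·1)=-478/87, b=Δ1−h1·(2M1+M2)/6=-122/87
seg 2: a=-1, c=M2/2=-191/29, d=(M3−M2)/(6·1)=233/87, b=Δ2−h2·(2M2+M3)/6=166/87
seg 3: a=-3, c=M3/2=42/29, d=(M4−M3)/(6·3)=-14/87, b=Δ3−h3·(2M3+M4)/6=-281/87
t_q=3/2 → seg 1, τ=1/2; S=-4+-122/87·τ+287/29·τ²+-478/87·τ³=-169/58

  seg 0: a=4 b=-983/87 c=0 d=287/87
  seg 1: a=-4 b=-122/87 c=287/29 d=-478/87
  seg 2: a=-1 b=166/87 c=-191/29 d=233/87
  seg 3: a=-3 b=-281/87 c=42/29 d=-14/87
S(3/2) = -169/58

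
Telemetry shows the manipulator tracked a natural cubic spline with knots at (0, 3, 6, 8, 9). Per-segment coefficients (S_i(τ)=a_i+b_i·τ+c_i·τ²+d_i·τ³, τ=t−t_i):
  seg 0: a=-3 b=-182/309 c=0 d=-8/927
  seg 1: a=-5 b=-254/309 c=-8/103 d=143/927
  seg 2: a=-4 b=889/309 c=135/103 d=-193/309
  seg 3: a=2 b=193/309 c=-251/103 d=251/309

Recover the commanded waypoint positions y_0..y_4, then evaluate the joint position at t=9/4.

y_0 = S_0(0) = a_0 = -3
y_1 = S_1(0) = a_1 = -5
y_2 = S_2(0) = a_2 = -4
y_3 = S_3(0) = a_3 = 2
y_4 = S_3(1) = 1
t_q=9/4 is in segment 0 (τ=9/4); S_0(τ)=-3645/824

y_0=-3 y_1=-5 y_2=-4 y_3=2 y_4=1
S(9/4) = -3645/824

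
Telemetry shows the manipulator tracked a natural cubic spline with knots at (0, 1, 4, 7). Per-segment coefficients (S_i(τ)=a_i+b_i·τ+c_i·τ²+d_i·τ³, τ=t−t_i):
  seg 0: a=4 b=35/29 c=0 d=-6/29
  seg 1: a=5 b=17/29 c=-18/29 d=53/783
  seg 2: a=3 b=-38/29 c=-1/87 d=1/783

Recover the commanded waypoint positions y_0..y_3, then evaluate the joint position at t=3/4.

y_0=4 y_1=5 y_2=3 y_3=-1
S(3/4) = 4471/928

y_0 = S_0(0) = a_0 = 4
y_1 = S_1(0) = a_1 = 5
y_2 = S_2(0) = a_2 = 3
y_3 = S_2(3) = -1
t_q=3/4 is in segment 0 (τ=3/4); S_0(τ)=4471/928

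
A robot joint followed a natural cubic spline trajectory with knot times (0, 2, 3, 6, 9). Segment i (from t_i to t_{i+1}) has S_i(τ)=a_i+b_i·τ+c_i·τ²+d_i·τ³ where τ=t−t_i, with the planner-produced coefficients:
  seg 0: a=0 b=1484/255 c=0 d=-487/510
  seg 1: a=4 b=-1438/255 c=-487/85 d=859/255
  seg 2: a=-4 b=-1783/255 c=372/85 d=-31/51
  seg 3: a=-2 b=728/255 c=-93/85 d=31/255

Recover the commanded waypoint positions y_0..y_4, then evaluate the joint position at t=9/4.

y_0 = S_0(0) = a_0 = 0
y_1 = S_1(0) = a_1 = 4
y_2 = S_2(0) = a_2 = -4
y_3 = S_3(0) = a_3 = -2
y_4 = S_3(3) = 0
t_q=9/4 is in segment 1 (τ=1/4); S_1(τ)=12429/5440

y_0=0 y_1=4 y_2=-4 y_3=-2 y_4=0
S(9/4) = 12429/5440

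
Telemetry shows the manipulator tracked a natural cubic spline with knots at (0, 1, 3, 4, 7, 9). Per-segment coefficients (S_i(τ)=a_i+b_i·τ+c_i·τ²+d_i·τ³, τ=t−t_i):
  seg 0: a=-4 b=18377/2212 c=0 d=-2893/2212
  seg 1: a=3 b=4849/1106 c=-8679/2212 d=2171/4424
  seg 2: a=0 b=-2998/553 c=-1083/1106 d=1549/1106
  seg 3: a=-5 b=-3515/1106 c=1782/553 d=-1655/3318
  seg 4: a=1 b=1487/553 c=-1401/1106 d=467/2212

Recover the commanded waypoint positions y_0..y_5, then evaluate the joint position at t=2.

y_0 = S_0(0) = a_0 = -4
y_1 = S_1(0) = a_1 = 3
y_2 = S_2(0) = a_2 = 0
y_3 = S_3(0) = a_3 = -5
y_4 = S_4(0) = a_4 = 1
y_5 = S_4(2) = 3
t_q=2 is in segment 1 (τ=1); S_1(τ)=17481/4424

y_0=-4 y_1=3 y_2=0 y_3=-5 y_4=1 y_5=3
S(2) = 17481/4424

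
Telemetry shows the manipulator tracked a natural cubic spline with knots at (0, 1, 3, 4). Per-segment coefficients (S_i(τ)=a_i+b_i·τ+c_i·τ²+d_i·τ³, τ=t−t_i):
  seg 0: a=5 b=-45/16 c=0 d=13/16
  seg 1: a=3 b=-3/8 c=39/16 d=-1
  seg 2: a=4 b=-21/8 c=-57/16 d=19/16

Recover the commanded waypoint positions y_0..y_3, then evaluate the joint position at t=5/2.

y_0=5 y_1=3 y_2=4 y_3=-1
S(5/2) = 291/64

y_0 = S_0(0) = a_0 = 5
y_1 = S_1(0) = a_1 = 3
y_2 = S_2(0) = a_2 = 4
y_3 = S_2(1) = -1
t_q=5/2 is in segment 1 (τ=3/2); S_1(τ)=291/64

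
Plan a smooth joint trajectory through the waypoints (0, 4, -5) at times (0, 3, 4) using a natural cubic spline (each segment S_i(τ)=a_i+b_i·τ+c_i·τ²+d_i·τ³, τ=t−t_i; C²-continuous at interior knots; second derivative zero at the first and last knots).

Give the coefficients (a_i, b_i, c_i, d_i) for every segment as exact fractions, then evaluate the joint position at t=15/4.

Δ: Δ0=4/3, Δ1=-9
row 1: diag=8, rhs=-62; c'=1/8, d'=-31/4
back: M1=-31/4
M: M0=0, M1=-31/4, M2=0
seg 0: a=0, c=M0/2=0, d=(M1−M0)/(6·3)=-31/72, b=Δ0−h0·(2M0+M1)/6=125/24
seg 1: a=4, c=M1/2=-31/8, d=(M2−M1)/(6·1)=31/24, b=Δ1−h1·(2M1+M2)/6=-77/12
t_q=15/4 → seg 1, τ=3/4; S=4+-77/12·τ+-31/8·τ²+31/24·τ³=-1253/512

  seg 0: a=0 b=125/24 c=0 d=-31/72
  seg 1: a=4 b=-77/12 c=-31/8 d=31/24
S(15/4) = -1253/512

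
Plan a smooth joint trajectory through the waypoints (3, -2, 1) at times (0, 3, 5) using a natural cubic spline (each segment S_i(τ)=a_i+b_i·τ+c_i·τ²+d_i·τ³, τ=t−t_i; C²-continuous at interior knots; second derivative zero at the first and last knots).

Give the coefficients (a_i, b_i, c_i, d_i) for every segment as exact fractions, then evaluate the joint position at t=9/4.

Δ: Δ0=-5/3, Δ1=3/2
row 1: diag=10, rhs=19; c'=1/5, d'=19/10
back: M1=19/10
M: M0=0, M1=19/10, M2=0
seg 0: a=3, c=M0/2=0, d=(M1−M0)/(6·3)=19/180, b=Δ0−h0·(2M0+M1)/6=-157/60
seg 1: a=-2, c=M1/2=19/20, d=(M2−M1)/(6·2)=-19/120, b=Δ1−h1·(2M1+M2)/6=7/30
t_q=9/4 → seg 0, τ=9/4; S=3+-157/60·τ+0·τ²+19/180·τ³=-2157/1280

  seg 0: a=3 b=-157/60 c=0 d=19/180
  seg 1: a=-2 b=7/30 c=19/20 d=-19/120
S(9/4) = -2157/1280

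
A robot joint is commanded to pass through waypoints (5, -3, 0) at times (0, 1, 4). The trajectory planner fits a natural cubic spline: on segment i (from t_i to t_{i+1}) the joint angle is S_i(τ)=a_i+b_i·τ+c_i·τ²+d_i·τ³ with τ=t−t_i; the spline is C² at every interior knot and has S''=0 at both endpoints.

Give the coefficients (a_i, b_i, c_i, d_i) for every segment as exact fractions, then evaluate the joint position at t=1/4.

Δ: Δ0=-8, Δ1=1
row 1: diag=8, rhs=54; c'=3/8, d'=27/4
back: M1=27/4
M: M0=0, M1=27/4, M2=0
seg 0: a=5, c=M0/2=0, d=(M1−M0)/(6·1)=9/8, b=Δ0−h0·(2M0+M1)/6=-73/8
seg 1: a=-3, c=M1/2=27/8, d=(M2−M1)/(6·3)=-3/8, b=Δ1−h1·(2M1+M2)/6=-23/4
t_q=1/4 → seg 0, τ=1/4; S=5+-73/8·τ+0·τ²+9/8·τ³=1401/512

  seg 0: a=5 b=-73/8 c=0 d=9/8
  seg 1: a=-3 b=-23/4 c=27/8 d=-3/8
S(1/4) = 1401/512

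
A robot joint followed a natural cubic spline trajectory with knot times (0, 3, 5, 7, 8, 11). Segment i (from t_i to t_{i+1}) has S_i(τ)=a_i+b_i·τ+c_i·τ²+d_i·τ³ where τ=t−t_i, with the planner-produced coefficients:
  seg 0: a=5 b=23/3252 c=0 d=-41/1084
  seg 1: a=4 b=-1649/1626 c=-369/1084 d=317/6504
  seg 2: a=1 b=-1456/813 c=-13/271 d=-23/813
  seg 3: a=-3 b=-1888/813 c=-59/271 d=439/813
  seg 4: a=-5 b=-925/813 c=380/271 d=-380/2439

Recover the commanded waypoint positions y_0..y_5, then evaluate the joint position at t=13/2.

y_0 = S_0(0) = a_0 = 5
y_1 = S_1(0) = a_1 = 4
y_2 = S_2(0) = a_2 = 1
y_3 = S_3(0) = a_3 = -3
y_4 = S_4(0) = a_4 = -5
y_5 = S_4(3) = 0
t_q=13/2 is in segment 2 (τ=3/2); S_2(τ)=-4097/2168

y_0=5 y_1=4 y_2=1 y_3=-3 y_4=-5 y_5=0
S(13/2) = -4097/2168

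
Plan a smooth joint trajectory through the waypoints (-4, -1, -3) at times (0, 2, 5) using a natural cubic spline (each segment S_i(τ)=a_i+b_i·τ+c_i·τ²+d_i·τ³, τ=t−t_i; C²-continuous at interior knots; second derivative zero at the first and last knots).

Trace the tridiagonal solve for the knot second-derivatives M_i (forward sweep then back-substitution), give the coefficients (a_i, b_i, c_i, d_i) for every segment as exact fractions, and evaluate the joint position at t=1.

  seg 0: a=-4 b=29/15 c=0 d=-13/120
  seg 1: a=-1 b=19/30 c=-13/20 d=13/180
S(1) = -87/40

Δ: Δ0=3/2, Δ1=-2/3
row 1: diag=10, rhs=-13; c'=3/10, d'=-13/10
back: M1=-13/10
M: M0=0, M1=-13/10, M2=0
seg 0: a=-4, c=M0/2=0, d=(M1−M0)/(6·2)=-13/120, b=Δ0−h0·(2M0+M1)/6=29/15
seg 1: a=-1, c=M1/2=-13/20, d=(M2−M1)/(6·3)=13/180, b=Δ1−h1·(2M1+M2)/6=19/30
t_q=1 → seg 0, τ=1; S=-4+29/15·τ+0·τ²+-13/120·τ³=-87/40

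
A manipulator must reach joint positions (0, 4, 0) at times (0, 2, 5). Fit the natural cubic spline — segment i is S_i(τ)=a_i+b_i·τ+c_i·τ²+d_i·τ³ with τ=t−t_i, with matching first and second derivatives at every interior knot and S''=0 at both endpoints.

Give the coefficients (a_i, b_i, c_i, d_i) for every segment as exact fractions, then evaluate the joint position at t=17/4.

Δ: Δ0=2, Δ1=-4/3
row 1: diag=10, rhs=-20; c'=3/10, d'=-2
back: M1=-2
M: M0=0, M1=-2, M2=0
seg 0: a=0, c=M0/2=0, d=(M1−M0)/(6·2)=-1/6, b=Δ0−h0·(2M0+M1)/6=8/3
seg 1: a=4, c=M1/2=-1, d=(M2−M1)/(6·3)=1/9, b=Δ1−h1·(2M1+M2)/6=2/3
t_q=17/4 → seg 1, τ=9/4; S=4+2/3·τ+-1·τ²+1/9·τ³=109/64

  seg 0: a=0 b=8/3 c=0 d=-1/6
  seg 1: a=4 b=2/3 c=-1 d=1/9
S(17/4) = 109/64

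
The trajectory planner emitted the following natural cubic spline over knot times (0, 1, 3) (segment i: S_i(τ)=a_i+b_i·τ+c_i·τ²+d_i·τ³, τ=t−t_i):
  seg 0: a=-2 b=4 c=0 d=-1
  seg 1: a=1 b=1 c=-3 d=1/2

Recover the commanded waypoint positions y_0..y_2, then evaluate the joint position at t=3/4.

y_0 = S_0(0) = a_0 = -2
y_1 = S_1(0) = a_1 = 1
y_2 = S_1(2) = -5
t_q=3/4 is in segment 0 (τ=3/4); S_0(τ)=37/64

y_0=-2 y_1=1 y_2=-5
S(3/4) = 37/64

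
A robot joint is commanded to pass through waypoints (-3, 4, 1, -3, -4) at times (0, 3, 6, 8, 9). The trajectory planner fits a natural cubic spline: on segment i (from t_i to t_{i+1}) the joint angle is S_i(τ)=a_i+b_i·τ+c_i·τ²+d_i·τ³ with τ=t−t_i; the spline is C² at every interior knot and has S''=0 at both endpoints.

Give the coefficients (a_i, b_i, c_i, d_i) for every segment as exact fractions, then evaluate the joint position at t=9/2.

Δ: Δ0=7/3, Δ1=-1, Δ2=-2, Δ3=-1
row 1: diag=12, rhs=-20; c'=1/4, d'=-5/3
row 2: denom=10−3·1/4=37/4; d'=(-6−3·-5/3)/(37/4)=-4/37
row 3: denom=6−2·8/37=206/37; d'=(6−2·-4/37)/(206/37)=115/103
back: M3=115/103
back: M2=-4/37−8/37·115/103=-36/103
back: M1=-5/3−1/4·-36/103=-488/309
M: M0=0, M1=-488/309, M2=-36/103, M3=115/103, M4=0
seg 0: a=-3, c=M0/2=0, d=(M1−M0)/(6·3)=-244/2781, b=Δ0−h0·(2M0+M1)/6=965/309
seg 1: a=4, c=M1/2=-244/309, d=(M2−M1)/(6·3)=190/2781, b=Δ1−h1·(2M1+M2)/6=233/309
seg 2: a=1, c=M2/2=-18/103, d=(M3−M2)/(6·2)=151/1236, b=Δ2−h2·(2M2+M3)/6=-661/309
seg 3: a=-3, c=M3/2=115/206, d=(M4−M3)/(6·1)=-115/618, b=Δ3−h3·(2M3+M4)/6=-424/309
t_q=9/2 → seg 1, τ=3/2; S=4+233/309·τ+-244/309·τ²+190/2781·τ³=1477/412

  seg 0: a=-3 b=965/309 c=0 d=-244/2781
  seg 1: a=4 b=233/309 c=-244/309 d=190/2781
  seg 2: a=1 b=-661/309 c=-18/103 d=151/1236
  seg 3: a=-3 b=-424/309 c=115/206 d=-115/618
S(9/2) = 1477/412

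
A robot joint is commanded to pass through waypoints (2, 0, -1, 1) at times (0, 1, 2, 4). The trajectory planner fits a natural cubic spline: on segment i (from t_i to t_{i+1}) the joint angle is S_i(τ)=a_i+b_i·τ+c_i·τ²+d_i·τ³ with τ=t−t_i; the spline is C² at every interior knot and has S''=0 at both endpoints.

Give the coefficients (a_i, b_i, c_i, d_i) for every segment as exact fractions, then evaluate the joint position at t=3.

Δ: Δ0=-2, Δ1=-1, Δ2=1
row 1: diag=4, rhs=6; c'=1/4, d'=3/2
row 2: denom=6−1·1/4=23/4; d'=(12−1·3/2)/(23/4)=42/23
back: M2=42/23
back: M1=3/2−1/4·42/23=24/23
M: M0=0, M1=24/23, M2=42/23, M3=0
seg 0: a=2, c=M0/2=0, d=(M1−M0)/(6·1)=4/23, b=Δ0−h0·(2M0+M1)/6=-50/23
seg 1: a=0, c=M1/2=12/23, d=(M2−M1)/(6·1)=3/23, b=Δ1−h1·(2M1+M2)/6=-38/23
seg 2: a=-1, c=M2/2=21/23, d=(M3−M2)/(6·2)=-7/46, b=Δ2−h2·(2M2+M3)/6=-5/23
t_q=3 → seg 2, τ=1; S=-1+-5/23·τ+21/23·τ²+-7/46·τ³=-21/46

  seg 0: a=2 b=-50/23 c=0 d=4/23
  seg 1: a=0 b=-38/23 c=12/23 d=3/23
  seg 2: a=-1 b=-5/23 c=21/23 d=-7/46
S(3) = -21/46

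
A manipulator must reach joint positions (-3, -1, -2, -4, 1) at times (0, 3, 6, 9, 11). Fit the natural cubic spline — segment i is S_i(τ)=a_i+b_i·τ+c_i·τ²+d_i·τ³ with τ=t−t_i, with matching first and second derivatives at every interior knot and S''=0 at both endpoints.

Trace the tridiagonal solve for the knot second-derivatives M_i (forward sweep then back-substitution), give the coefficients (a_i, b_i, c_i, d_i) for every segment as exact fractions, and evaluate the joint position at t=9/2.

  seg 0: a=-3 b=697/828 c=0 d=-145/7452
  seg 1: a=-1 b=131/414 c=-145/828 d=-103/7452
  seg 2: a=-2 b=-917/828 c=-62/207 d=1109/7452
  seg 3: a=-4 b=461/414 c=287/276 d=-287/1656
S(9/2) = -711/736

Δ: Δ0=2/3, Δ1=-1/3, Δ2=-2/3, Δ3=5/2
row 1: diag=12, rhs=-6; c'=1/4, d'=-1/2
row 2: denom=12−3·1/4=45/4; d'=(-2−3·-1/2)/(45/4)=-2/45
row 3: denom=10−3·4/15=46/5; d'=(19−3·-2/45)/(46/5)=287/138
back: M3=287/138
back: M2=-2/45−4/15·287/138=-124/207
back: M1=-1/2−1/4·-124/207=-145/414
M: M0=0, M1=-145/414, M2=-124/207, M3=287/138, M4=0
seg 0: a=-3, c=M0/2=0, d=(M1−M0)/(6·3)=-145/7452, b=Δ0−h0·(2M0+M1)/6=697/828
seg 1: a=-1, c=M1/2=-145/828, d=(M2−M1)/(6·3)=-103/7452, b=Δ1−h1·(2M1+M2)/6=131/414
seg 2: a=-2, c=M2/2=-62/207, d=(M3−M2)/(6·3)=1109/7452, b=Δ2−h2·(2M2+M3)/6=-917/828
seg 3: a=-4, c=M3/2=287/276, d=(M4−M3)/(6·2)=-287/1656, b=Δ3−h3·(2M3+M4)/6=461/414
t_q=9/2 → seg 1, τ=3/2; S=-1+131/414·τ+-145/828·τ²+-103/7452·τ³=-711/736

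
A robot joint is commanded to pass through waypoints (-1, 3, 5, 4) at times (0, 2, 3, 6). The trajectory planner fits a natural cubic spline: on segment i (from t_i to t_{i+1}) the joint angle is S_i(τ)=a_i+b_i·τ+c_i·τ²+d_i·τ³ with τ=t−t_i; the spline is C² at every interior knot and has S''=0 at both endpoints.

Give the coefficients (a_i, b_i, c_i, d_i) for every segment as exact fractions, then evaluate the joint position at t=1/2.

  seg 0: a=-1 b=268/141 c=0 d=7/282
  seg 1: a=3 b=310/141 c=7/47 d=-49/141
  seg 2: a=5 b=205/141 c=-42/47 d=14/141
S(1/2) = -35/752

Δ: Δ0=2, Δ1=2, Δ2=-1/3
row 1: diag=6, rhs=0; c'=1/6, d'=0
row 2: denom=8−1·1/6=47/6; d'=(-14−1·0)/(47/6)=-84/47
back: M2=-84/47
back: M1=0−1/6·-84/47=14/47
M: M0=0, M1=14/47, M2=-84/47, M3=0
seg 0: a=-1, c=M0/2=0, d=(M1−M0)/(6·2)=7/282, b=Δ0−h0·(2M0+M1)/6=268/141
seg 1: a=3, c=M1/2=7/47, d=(M2−M1)/(6·1)=-49/141, b=Δ1−h1·(2M1+M2)/6=310/141
seg 2: a=5, c=M2/2=-42/47, d=(M3−M2)/(6·3)=14/141, b=Δ2−h2·(2M2+M3)/6=205/141
t_q=1/2 → seg 0, τ=1/2; S=-1+268/141·τ+0·τ²+7/282·τ³=-35/752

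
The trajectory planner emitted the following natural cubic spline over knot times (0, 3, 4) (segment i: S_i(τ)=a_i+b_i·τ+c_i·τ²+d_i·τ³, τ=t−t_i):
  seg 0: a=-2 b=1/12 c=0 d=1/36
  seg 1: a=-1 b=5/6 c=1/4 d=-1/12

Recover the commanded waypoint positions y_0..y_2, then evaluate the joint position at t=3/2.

y_0 = S_0(0) = a_0 = -2
y_1 = S_1(0) = a_1 = -1
y_2 = S_1(1) = 0
t_q=3/2 is in segment 0 (τ=3/2); S_0(τ)=-57/32

y_0=-2 y_1=-1 y_2=0
S(3/2) = -57/32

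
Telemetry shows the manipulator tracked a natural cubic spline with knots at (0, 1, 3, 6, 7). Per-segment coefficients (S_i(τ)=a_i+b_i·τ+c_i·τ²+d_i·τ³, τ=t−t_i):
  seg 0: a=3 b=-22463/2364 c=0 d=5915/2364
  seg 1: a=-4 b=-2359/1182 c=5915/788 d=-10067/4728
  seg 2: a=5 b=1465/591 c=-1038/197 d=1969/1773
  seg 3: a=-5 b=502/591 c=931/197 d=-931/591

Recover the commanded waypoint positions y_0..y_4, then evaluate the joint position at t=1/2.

y_0=3 y_1=-4 y_2=5 y_3=-5 y_4=-1
S(1/2) = -9067/6304

y_0 = S_0(0) = a_0 = 3
y_1 = S_1(0) = a_1 = -4
y_2 = S_2(0) = a_2 = 5
y_3 = S_3(0) = a_3 = -5
y_4 = S_3(1) = -1
t_q=1/2 is in segment 0 (τ=1/2); S_0(τ)=-9067/6304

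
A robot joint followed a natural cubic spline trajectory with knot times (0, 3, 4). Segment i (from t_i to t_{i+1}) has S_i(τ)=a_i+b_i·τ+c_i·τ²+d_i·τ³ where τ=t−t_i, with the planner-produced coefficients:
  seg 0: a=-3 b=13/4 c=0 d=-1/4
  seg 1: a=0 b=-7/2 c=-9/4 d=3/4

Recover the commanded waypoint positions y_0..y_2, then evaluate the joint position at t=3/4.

y_0 = S_0(0) = a_0 = -3
y_1 = S_1(0) = a_1 = 0
y_2 = S_1(1) = -5
t_q=3/4 is in segment 0 (τ=3/4); S_0(τ)=-171/256

y_0=-3 y_1=0 y_2=-5
S(3/4) = -171/256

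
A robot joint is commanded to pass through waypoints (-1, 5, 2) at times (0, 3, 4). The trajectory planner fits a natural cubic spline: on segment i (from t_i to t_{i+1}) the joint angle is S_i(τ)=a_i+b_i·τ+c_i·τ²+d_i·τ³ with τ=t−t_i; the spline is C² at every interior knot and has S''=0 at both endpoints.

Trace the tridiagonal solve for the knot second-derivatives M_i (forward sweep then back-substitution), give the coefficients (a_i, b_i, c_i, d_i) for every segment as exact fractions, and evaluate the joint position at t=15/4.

  seg 0: a=-1 b=31/8 c=0 d=-5/24
  seg 1: a=5 b=-7/4 c=-15/8 d=5/8
S(15/4) = 1483/512

Δ: Δ0=2, Δ1=-3
row 1: diag=8, rhs=-30; c'=1/8, d'=-15/4
back: M1=-15/4
M: M0=0, M1=-15/4, M2=0
seg 0: a=-1, c=M0/2=0, d=(M1−M0)/(6·3)=-5/24, b=Δ0−h0·(2M0+M1)/6=31/8
seg 1: a=5, c=M1/2=-15/8, d=(M2−M1)/(6·1)=5/8, b=Δ1−h1·(2M1+M2)/6=-7/4
t_q=15/4 → seg 1, τ=3/4; S=5+-7/4·τ+-15/8·τ²+5/8·τ³=1483/512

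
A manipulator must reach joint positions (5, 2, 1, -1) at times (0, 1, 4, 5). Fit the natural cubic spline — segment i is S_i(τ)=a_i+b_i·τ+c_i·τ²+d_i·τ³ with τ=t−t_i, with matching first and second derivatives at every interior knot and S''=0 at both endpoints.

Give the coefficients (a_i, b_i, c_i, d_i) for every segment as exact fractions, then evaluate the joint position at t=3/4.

Δ: Δ0=-3, Δ1=-1/3, Δ2=-2
row 1: diag=8, rhs=16; c'=3/8, d'=2
row 2: denom=8−3·3/8=55/8; d'=(-10−3·2)/(55/8)=-128/55
back: M2=-128/55
back: M1=2−3/8·-128/55=158/55
M: M0=0, M1=158/55, M2=-128/55, M3=0
seg 0: a=5, c=M0/2=0, d=(M1−M0)/(6·1)=79/165, b=Δ0−h0·(2M0+M1)/6=-574/165
seg 1: a=2, c=M1/2=79/55, d=(M2−M1)/(6·3)=-13/45, b=Δ1−h1·(2M1+M2)/6=-337/165
seg 2: a=1, c=M2/2=-64/55, d=(M3−M2)/(6·1)=64/165, b=Δ2−h2·(2M2+M3)/6=-202/165
t_q=3/4 → seg 0, τ=3/4; S=5+-574/165·τ+0·τ²+79/165·τ³=9127/3520

  seg 0: a=5 b=-574/165 c=0 d=79/165
  seg 1: a=2 b=-337/165 c=79/55 d=-13/45
  seg 2: a=1 b=-202/165 c=-64/55 d=64/165
S(3/4) = 9127/3520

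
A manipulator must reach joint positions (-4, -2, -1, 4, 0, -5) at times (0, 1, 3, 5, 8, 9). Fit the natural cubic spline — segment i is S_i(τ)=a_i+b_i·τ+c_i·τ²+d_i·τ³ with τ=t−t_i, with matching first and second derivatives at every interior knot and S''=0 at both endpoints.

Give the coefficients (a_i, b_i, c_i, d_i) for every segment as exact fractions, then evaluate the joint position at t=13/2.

Δ: Δ0=2, Δ1=1/2, Δ2=5/2, Δ3=-4/3, Δ4=-5
row 1: diag=6, rhs=-9; c'=1/3, d'=-3/2
row 2: denom=8−2·1/3=22/3; d'=(12−2·-3/2)/(22/3)=45/22
row 3: denom=10−2·3/11=104/11; d'=(-23−2·45/22)/(104/11)=-149/52
row 4: denom=8−3·33/104=733/104; d'=(-22−3·-149/52)/(733/104)=-1394/733
back: M4=-1394/733
back: M3=-149/52−33/104·-1394/733=-1658/733
back: M2=45/22−3/11·-1658/733=3903/1466
back: M1=-3/2−1/3·3903/1466=-1750/733
M: M0=0, M1=-1750/733, M2=3903/1466, M3=-1658/733, M4=-1394/733, M5=0
seg 0: a=-4, c=M0/2=0, d=(M1−M0)/(6·1)=-875/2199, b=Δ0−h0·(2M0+M1)/6=5273/2199
seg 1: a=-2, c=M1/2=-875/733, d=(M2−M1)/(6·2)=7403/17592, b=Δ1−h1·(2M1+M2)/6=2648/2199
seg 2: a=-1, c=M2/2=3903/2932, d=(M3−M2)/(6·2)=-7219/17592, b=Δ2−h2·(2M2+M3)/6=6505/4398
seg 3: a=4, c=M3/2=-829/733, d=(M4−M3)/(6·3)=44/2199, b=Δ3−h3·(2M3+M4)/6=4133/2199
seg 4: a=0, c=M4/2=-697/733, d=(M5−M4)/(6·1)=697/2199, b=Δ4−h4·(2M4+M5)/6=-9601/2199
t_q=13/2 → seg 3, τ=3/2; S=4+4133/2199·τ+-829/733·τ²+44/2199·τ³=12731/2932

  seg 0: a=-4 b=5273/2199 c=0 d=-875/2199
  seg 1: a=-2 b=2648/2199 c=-875/733 d=7403/17592
  seg 2: a=-1 b=6505/4398 c=3903/2932 d=-7219/17592
  seg 3: a=4 b=4133/2199 c=-829/733 d=44/2199
  seg 4: a=0 b=-9601/2199 c=-697/733 d=697/2199
S(13/2) = 12731/2932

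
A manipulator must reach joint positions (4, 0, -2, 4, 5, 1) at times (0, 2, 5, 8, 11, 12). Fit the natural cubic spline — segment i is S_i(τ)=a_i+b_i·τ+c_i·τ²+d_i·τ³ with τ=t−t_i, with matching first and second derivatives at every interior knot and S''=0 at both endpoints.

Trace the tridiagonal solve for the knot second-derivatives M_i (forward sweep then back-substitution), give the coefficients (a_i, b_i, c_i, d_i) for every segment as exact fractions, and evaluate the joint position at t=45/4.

Δ: Δ0=-2, Δ1=-2/3, Δ2=2, Δ3=1/3, Δ4=-4
row 1: diag=10, rhs=8; c'=3/10, d'=4/5
row 2: denom=12−3·3/10=111/10; d'=(16−3·4/5)/(111/10)=136/111
row 3: denom=12−3·10/37=414/37; d'=(-10−3·136/111)/(414/37)=-11/9
row 4: denom=8−3·37/138=331/46; d'=(-26−3·-11/9)/(331/46)=-3082/993
back: M4=-3082/993
back: M3=-11/9−37/138·-3082/993=-1162/2979
back: M2=136/111−10/37·-1162/2979=3964/2979
back: M1=4/5−3/10·3964/2979=398/993
M: M0=0, M1=398/993, M2=3964/2979, M3=-1162/2979, M4=-3082/993, M5=0
seg 0: a=4, c=M0/2=0, d=(M1−M0)/(6·2)=199/5958, b=Δ0−h0·(2M0+M1)/6=-6356/2979
seg 1: a=0, c=M1/2=199/993, d=(M2−M1)/(6·3)=1385/26811, b=Δ1−h1·(2M1+M2)/6=-5162/2979
seg 2: a=-2, c=M2/2=1982/2979, d=(M3−M2)/(6·3)=-2563/26811, b=Δ2−h2·(2M2+M3)/6=2575/2979
seg 3: a=4, c=M3/2=-581/2979, d=(M4−M3)/(6·3)=-4042/26811, b=Δ3−h3·(2M3+M4)/6=6778/2979
seg 4: a=5, c=M4/2=-1541/993, d=(M5−M4)/(6·1)=1541/2979, b=Δ4−h4·(2M4+M5)/6=-8834/2979
t_q=45/4 → seg 4, τ=1/4; S=5+-8834/2979·τ+-1541/993·τ²+1541/2979·τ³=264995/63552

  seg 0: a=4 b=-6356/2979 c=0 d=199/5958
  seg 1: a=0 b=-5162/2979 c=199/993 d=1385/26811
  seg 2: a=-2 b=2575/2979 c=1982/2979 d=-2563/26811
  seg 3: a=4 b=6778/2979 c=-581/2979 d=-4042/26811
  seg 4: a=5 b=-8834/2979 c=-1541/993 d=1541/2979
S(45/4) = 264995/63552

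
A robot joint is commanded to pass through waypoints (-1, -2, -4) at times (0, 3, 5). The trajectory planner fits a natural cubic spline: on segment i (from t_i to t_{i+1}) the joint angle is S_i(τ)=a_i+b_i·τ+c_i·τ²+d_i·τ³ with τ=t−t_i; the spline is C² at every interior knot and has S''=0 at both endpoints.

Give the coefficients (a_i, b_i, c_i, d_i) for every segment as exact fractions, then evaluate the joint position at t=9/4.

Δ: Δ0=-1/3, Δ1=-1
row 1: diag=10, rhs=-4; c'=1/5, d'=-2/5
back: M1=-2/5
M: M0=0, M1=-2/5, M2=0
seg 0: a=-1, c=M0/2=0, d=(M1−M0)/(6·3)=-1/45, b=Δ0−h0·(2M0+M1)/6=-2/15
seg 1: a=-2, c=M1/2=-1/5, d=(M2−M1)/(6·2)=1/30, b=Δ1−h1·(2M1+M2)/6=-11/15
t_q=9/4 → seg 0, τ=9/4; S=-1+-2/15·τ+0·τ²+-1/45·τ³=-497/320

  seg 0: a=-1 b=-2/15 c=0 d=-1/45
  seg 1: a=-2 b=-11/15 c=-1/5 d=1/30
S(9/4) = -497/320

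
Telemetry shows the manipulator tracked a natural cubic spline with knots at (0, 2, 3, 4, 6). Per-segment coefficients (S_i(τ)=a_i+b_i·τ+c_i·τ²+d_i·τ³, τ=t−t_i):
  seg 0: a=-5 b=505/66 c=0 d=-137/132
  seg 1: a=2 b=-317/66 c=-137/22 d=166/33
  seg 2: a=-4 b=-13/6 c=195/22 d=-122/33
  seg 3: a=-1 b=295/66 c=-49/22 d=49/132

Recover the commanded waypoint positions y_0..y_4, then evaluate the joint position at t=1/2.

y_0=-5 y_1=2 y_2=-4 y_3=-1 y_4=2
S(1/2) = -459/352

y_0 = S_0(0) = a_0 = -5
y_1 = S_1(0) = a_1 = 2
y_2 = S_2(0) = a_2 = -4
y_3 = S_3(0) = a_3 = -1
y_4 = S_3(2) = 2
t_q=1/2 is in segment 0 (τ=1/2); S_0(τ)=-459/352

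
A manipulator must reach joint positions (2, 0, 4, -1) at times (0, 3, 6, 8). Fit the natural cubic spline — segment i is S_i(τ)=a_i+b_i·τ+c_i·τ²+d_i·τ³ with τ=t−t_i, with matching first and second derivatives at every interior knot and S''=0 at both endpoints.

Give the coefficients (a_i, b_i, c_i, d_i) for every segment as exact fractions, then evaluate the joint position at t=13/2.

  seg 0: a=2 b=-337/222 c=0 d=7/74
  seg 1: a=0 b=115/111 c=63/74 d=-167/666
  seg 2: a=4 b=-139/222 c=-52/37 d=26/111
S(13/2) = 249/74

Δ: Δ0=-2/3, Δ1=4/3, Δ2=-5/2
row 1: diag=12, rhs=12; c'=1/4, d'=1
row 2: denom=10−3·1/4=37/4; d'=(-23−3·1)/(37/4)=-104/37
back: M2=-104/37
back: M1=1−1/4·-104/37=63/37
M: M0=0, M1=63/37, M2=-104/37, M3=0
seg 0: a=2, c=M0/2=0, d=(M1−M0)/(6·3)=7/74, b=Δ0−h0·(2M0+M1)/6=-337/222
seg 1: a=0, c=M1/2=63/74, d=(M2−M1)/(6·3)=-167/666, b=Δ1−h1·(2M1+M2)/6=115/111
seg 2: a=4, c=M2/2=-52/37, d=(M3−M2)/(6·2)=26/111, b=Δ2−h2·(2M2+M3)/6=-139/222
t_q=13/2 → seg 2, τ=1/2; S=4+-139/222·τ+-52/37·τ²+26/111·τ³=249/74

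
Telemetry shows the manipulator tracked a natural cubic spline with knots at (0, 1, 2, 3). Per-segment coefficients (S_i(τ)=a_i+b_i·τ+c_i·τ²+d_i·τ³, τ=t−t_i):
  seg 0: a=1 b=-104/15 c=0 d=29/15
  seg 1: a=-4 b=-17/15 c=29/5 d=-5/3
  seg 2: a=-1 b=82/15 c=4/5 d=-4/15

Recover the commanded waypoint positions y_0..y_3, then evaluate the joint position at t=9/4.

y_0 = S_0(0) = a_0 = 1
y_1 = S_1(0) = a_1 = -4
y_2 = S_2(0) = a_2 = -1
y_3 = S_2(1) = 5
t_q=9/4 is in segment 2 (τ=1/4); S_2(τ)=33/80

y_0=1 y_1=-4 y_2=-1 y_3=5
S(9/4) = 33/80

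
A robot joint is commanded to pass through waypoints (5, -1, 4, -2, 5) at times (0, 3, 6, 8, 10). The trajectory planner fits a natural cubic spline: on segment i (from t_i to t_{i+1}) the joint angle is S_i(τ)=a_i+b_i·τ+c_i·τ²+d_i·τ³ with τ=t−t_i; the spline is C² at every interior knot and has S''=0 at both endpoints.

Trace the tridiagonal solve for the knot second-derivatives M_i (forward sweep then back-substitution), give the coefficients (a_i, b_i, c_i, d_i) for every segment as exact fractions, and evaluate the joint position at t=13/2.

  seg 0: a=5 b=-2969/840 c=0 d=1289/7560
  seg 1: a=-1 b=449/420 c=1289/840 d=-673/1512
  seg 2: a=4 b=-209/120 c=-173/70 d=619/672
  seg 3: a=-2 b=-241/420 c=1711/560 d=-1711/3360
S(13/2) = 23533/8960

Δ: Δ0=-2, Δ1=5/3, Δ2=-3, Δ3=7/2
row 1: diag=12, rhs=22; c'=1/4, d'=11/6
row 2: denom=10−3·1/4=37/4; d'=(-28−3·11/6)/(37/4)=-134/37
row 3: denom=8−2·8/37=280/37; d'=(39−2·-134/37)/(280/37)=1711/280
back: M3=1711/280
back: M2=-134/37−8/37·1711/280=-173/35
back: M1=11/6−1/4·-173/35=1289/420
M: M0=0, M1=1289/420, M2=-173/35, M3=1711/280, M4=0
seg 0: a=5, c=M0/2=0, d=(M1−M0)/(6·3)=1289/7560, b=Δ0−h0·(2M0+M1)/6=-2969/840
seg 1: a=-1, c=M1/2=1289/840, d=(M2−M1)/(6·3)=-673/1512, b=Δ1−h1·(2M1+M2)/6=449/420
seg 2: a=4, c=M2/2=-173/70, d=(M3−M2)/(6·2)=619/672, b=Δ2−h2·(2M2+M3)/6=-209/120
seg 3: a=-2, c=M3/2=1711/560, d=(M4−M3)/(6·2)=-1711/3360, b=Δ3−h3·(2M3+M4)/6=-241/420
t_q=13/2 → seg 2, τ=1/2; S=4+-209/120·τ+-173/70·τ²+619/672·τ³=23533/8960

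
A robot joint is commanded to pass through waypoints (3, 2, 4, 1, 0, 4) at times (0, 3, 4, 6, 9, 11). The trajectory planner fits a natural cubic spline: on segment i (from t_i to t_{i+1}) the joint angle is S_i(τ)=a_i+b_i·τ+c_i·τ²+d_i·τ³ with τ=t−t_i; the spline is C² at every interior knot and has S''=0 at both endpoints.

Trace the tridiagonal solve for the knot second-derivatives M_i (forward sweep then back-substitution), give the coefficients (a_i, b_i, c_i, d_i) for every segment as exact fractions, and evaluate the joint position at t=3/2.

Δ: Δ0=-1/3, Δ1=2, Δ2=-3/2, Δ3=-1/3, Δ4=2
row 1: diag=8, rhs=14; c'=1/8, d'=7/4
row 2: denom=6−1·1/8=47/8; d'=(-21−1·7/4)/(47/8)=-182/47
row 3: denom=10−2·16/47=438/47; d'=(7−2·-182/47)/(438/47)=231/146
row 4: denom=10−3·47/146=1319/146; d'=(14−3·231/146)/(1319/146)=1351/1319
back: M4=1351/1319
back: M3=231/146−47/146·1351/1319=1652/1319
back: M2=-182/47−16/47·1652/1319=-5670/1319
back: M1=7/4−1/8·-5670/1319=3017/1319
M: M0=0, M1=3017/1319, M2=-5670/1319, M3=1652/1319, M4=1351/1319, M5=0
seg 0: a=3, c=M0/2=0, d=(M1−M0)/(6·3)=3017/23742, b=Δ0−h0·(2M0+M1)/6=-11689/7914
seg 1: a=2, c=M1/2=3017/2638, d=(M2−M1)/(6·1)=-8687/7914, b=Δ1−h1·(2M1+M2)/6=7732/3957
seg 2: a=4, c=M2/2=-2835/1319, d=(M3−M2)/(6·2)=3661/7914, b=Δ2−h2·(2M2+M3)/6=7505/7914
seg 3: a=1, c=M3/2=826/1319, d=(M4−M3)/(6·3)=-301/23742, b=Δ3−h3·(2M3+M4)/6=-16603/7914
seg 4: a=0, c=M4/2=1351/2638, d=(M5−M4)/(6·2)=-1351/15828, b=Δ4−h4·(2M4+M5)/6=5212/3957
t_q=3/2 → seg 0, τ=3/2; S=3+-11689/7914·τ+0·τ²+3017/23742·τ³=25607/21104

  seg 0: a=3 b=-11689/7914 c=0 d=3017/23742
  seg 1: a=2 b=7732/3957 c=3017/2638 d=-8687/7914
  seg 2: a=4 b=7505/7914 c=-2835/1319 d=3661/7914
  seg 3: a=1 b=-16603/7914 c=826/1319 d=-301/23742
  seg 4: a=0 b=5212/3957 c=1351/2638 d=-1351/15828
S(3/2) = 25607/21104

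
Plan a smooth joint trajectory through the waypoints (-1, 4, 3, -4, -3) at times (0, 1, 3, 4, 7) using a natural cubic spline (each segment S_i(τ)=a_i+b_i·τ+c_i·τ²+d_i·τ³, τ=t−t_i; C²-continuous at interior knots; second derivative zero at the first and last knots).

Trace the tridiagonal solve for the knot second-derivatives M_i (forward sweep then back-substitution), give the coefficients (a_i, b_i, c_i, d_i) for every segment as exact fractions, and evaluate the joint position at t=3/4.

Δ: Δ0=5, Δ1=-1/2, Δ2=-7, Δ3=1/3
row 1: diag=6, rhs=-33; c'=1/3, d'=-11/2
row 2: denom=6−2·1/3=16/3; d'=(-39−2·-11/2)/(16/3)=-21/4
row 3: denom=8−1·3/16=125/16; d'=(44−1·-21/4)/(125/16)=788/125
back: M3=788/125
back: M2=-21/4−3/16·788/125=-804/125
back: M1=-11/2−1/3·-804/125=-839/250
M: M0=0, M1=-839/250, M2=-804/125, M3=788/125, M4=0
seg 0: a=-1, c=M0/2=0, d=(M1−M0)/(6·1)=-839/1500, b=Δ0−h0·(2M0+M1)/6=8339/1500
seg 1: a=4, c=M1/2=-839/500, d=(M2−M1)/(6·2)=-769/3000, b=Δ1−h1·(2M1+M2)/6=2911/750
seg 2: a=3, c=M2/2=-402/125, d=(M3−M2)/(6·1)=796/375, b=Δ2−h2·(2M2+M3)/6=-443/75
seg 3: a=-4, c=M3/2=394/125, d=(M4−M3)/(6·3)=-394/1125, b=Δ3−h3·(2M3+M4)/6=-2239/375
t_q=3/4 → seg 0, τ=3/4; S=-1+8339/1500·τ+0·τ²+-839/1500·τ³=93873/32000

  seg 0: a=-1 b=8339/1500 c=0 d=-839/1500
  seg 1: a=4 b=2911/750 c=-839/500 d=-769/3000
  seg 2: a=3 b=-443/75 c=-402/125 d=796/375
  seg 3: a=-4 b=-2239/375 c=394/125 d=-394/1125
S(3/4) = 93873/32000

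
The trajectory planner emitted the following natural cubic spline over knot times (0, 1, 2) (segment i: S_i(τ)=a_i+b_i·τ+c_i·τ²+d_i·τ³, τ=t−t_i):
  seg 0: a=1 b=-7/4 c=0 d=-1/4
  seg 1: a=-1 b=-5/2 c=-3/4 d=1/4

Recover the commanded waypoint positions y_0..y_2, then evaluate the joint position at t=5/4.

y_0=1 y_1=-1 y_2=-4
S(5/4) = -427/256

y_0 = S_0(0) = a_0 = 1
y_1 = S_1(0) = a_1 = -1
y_2 = S_1(1) = -4
t_q=5/4 is in segment 1 (τ=1/4); S_1(τ)=-427/256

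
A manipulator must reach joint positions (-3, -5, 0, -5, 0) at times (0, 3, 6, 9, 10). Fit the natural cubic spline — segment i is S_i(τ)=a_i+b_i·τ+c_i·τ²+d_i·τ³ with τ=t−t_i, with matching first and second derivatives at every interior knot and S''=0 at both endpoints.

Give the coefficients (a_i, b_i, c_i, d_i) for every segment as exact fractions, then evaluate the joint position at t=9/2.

Δ: Δ0=-2/3, Δ1=5/3, Δ2=-5/3, Δ3=5
row 1: diag=12, rhs=14; c'=1/4, d'=7/6
row 2: denom=12−3·1/4=45/4; d'=(-20−3·7/6)/(45/4)=-94/45
row 3: denom=8−3·4/15=36/5; d'=(40−3·-94/45)/(36/5)=347/54
back: M3=347/54
back: M2=-94/45−4/15·347/54=-308/81
back: M1=7/6−1/4·-308/81=343/162
M: M0=0, M1=343/162, M2=-308/81, M3=347/54, M4=0
seg 0: a=-3, c=M0/2=0, d=(M1−M0)/(6·3)=343/2916, b=Δ0−h0·(2M0+M1)/6=-559/324
seg 1: a=-5, c=M1/2=343/324, d=(M2−M1)/(6·3)=-959/2916, b=Δ1−h1·(2M1+M2)/6=235/162
seg 2: a=0, c=M2/2=-154/81, d=(M3−M2)/(6·3)=1657/2916, b=Δ2−h2·(2M2+M3)/6=-349/324
seg 3: a=-5, c=M3/2=347/108, d=(M4−M3)/(6·1)=-347/324, b=Δ3−h3·(2M3+M4)/6=463/162
t_q=9/2 → seg 1, τ=3/2; S=-5+235/162·τ+343/324·τ²+-959/2916·τ³=-149/96

  seg 0: a=-3 b=-559/324 c=0 d=343/2916
  seg 1: a=-5 b=235/162 c=343/324 d=-959/2916
  seg 2: a=0 b=-349/324 c=-154/81 d=1657/2916
  seg 3: a=-5 b=463/162 c=347/108 d=-347/324
S(9/2) = -149/96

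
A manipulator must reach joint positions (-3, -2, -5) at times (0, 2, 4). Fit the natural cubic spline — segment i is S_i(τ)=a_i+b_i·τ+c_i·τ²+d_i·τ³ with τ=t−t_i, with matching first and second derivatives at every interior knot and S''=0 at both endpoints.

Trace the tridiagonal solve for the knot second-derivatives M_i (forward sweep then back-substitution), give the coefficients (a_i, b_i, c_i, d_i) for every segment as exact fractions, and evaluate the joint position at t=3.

Δ: Δ0=1/2, Δ1=-3/2
row 1: diag=8, rhs=-12; c'=1/4, d'=-3/2
back: M1=-3/2
M: M0=0, M1=-3/2, M2=0
seg 0: a=-3, c=M0/2=0, d=(M1−M0)/(6·2)=-1/8, b=Δ0−h0·(2M0+M1)/6=1
seg 1: a=-2, c=M1/2=-3/4, d=(M2−M1)/(6·2)=1/8, b=Δ1−h1·(2M1+M2)/6=-1/2
t_q=3 → seg 1, τ=1; S=-2+-1/2·τ+-3/4·τ²+1/8·τ³=-25/8

  seg 0: a=-3 b=1 c=0 d=-1/8
  seg 1: a=-2 b=-1/2 c=-3/4 d=1/8
S(3) = -25/8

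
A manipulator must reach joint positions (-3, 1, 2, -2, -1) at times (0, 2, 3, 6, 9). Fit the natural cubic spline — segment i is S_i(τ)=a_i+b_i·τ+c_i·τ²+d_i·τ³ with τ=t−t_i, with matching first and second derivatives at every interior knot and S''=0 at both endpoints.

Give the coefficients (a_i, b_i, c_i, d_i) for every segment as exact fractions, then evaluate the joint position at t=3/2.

Δ: Δ0=2, Δ1=1, Δ2=-4/3, Δ3=1/3
row 1: diag=6, rhs=-6; c'=1/6, d'=-1
row 2: denom=8−1·1/6=47/6; d'=(-14−1·-1)/(47/6)=-78/47
row 3: denom=12−3·18/47=510/47; d'=(10−3·-78/47)/(510/47)=352/255
back: M3=352/255
back: M2=-78/47−18/47·352/255=-186/85
back: M1=-1−1/6·-186/85=-54/85
M: M0=0, M1=-54/85, M2=-186/85, M3=352/255, M4=0
seg 0: a=-3, c=M0/2=0, d=(M1−M0)/(6·2)=-9/170, b=Δ0−h0·(2M0+M1)/6=188/85
seg 1: a=1, c=M1/2=-27/85, d=(M2−M1)/(6·1)=-22/85, b=Δ1−h1·(2M1+M2)/6=134/85
seg 2: a=2, c=M2/2=-93/85, d=(M3−M2)/(6·3)=91/459, b=Δ2−h2·(2M2+M3)/6=14/85
seg 3: a=-2, c=M3/2=176/255, d=(M4−M3)/(6·3)=-176/2295, b=Δ3−h3·(2M3+M4)/6=-89/85
t_q=3/2 → seg 0, τ=3/2; S=-3+188/85·τ+0·τ²+-9/170·τ³=189/1360

  seg 0: a=-3 b=188/85 c=0 d=-9/170
  seg 1: a=1 b=134/85 c=-27/85 d=-22/85
  seg 2: a=2 b=14/85 c=-93/85 d=91/459
  seg 3: a=-2 b=-89/85 c=176/255 d=-176/2295
S(3/2) = 189/1360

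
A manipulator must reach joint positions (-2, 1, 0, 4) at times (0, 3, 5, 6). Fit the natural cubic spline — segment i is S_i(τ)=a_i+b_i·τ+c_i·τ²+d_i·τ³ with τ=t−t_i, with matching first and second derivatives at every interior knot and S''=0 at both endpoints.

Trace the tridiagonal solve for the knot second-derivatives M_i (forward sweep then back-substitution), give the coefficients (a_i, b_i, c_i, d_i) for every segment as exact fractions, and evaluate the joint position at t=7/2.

  seg 0: a=-2 b=55/28 c=0 d=-3/28
  seg 1: a=1 b=-13/14 c=-27/28 d=33/56
  seg 2: a=0 b=16/7 c=18/7 d=-6/7
S(7/2) = 165/448

Δ: Δ0=1, Δ1=-1/2, Δ2=4
row 1: diag=10, rhs=-9; c'=1/5, d'=-9/10
row 2: denom=6−2·1/5=28/5; d'=(27−2·-9/10)/(28/5)=36/7
back: M2=36/7
back: M1=-9/10−1/5·36/7=-27/14
M: M0=0, M1=-27/14, M2=36/7, M3=0
seg 0: a=-2, c=M0/2=0, d=(M1−M0)/(6·3)=-3/28, b=Δ0−h0·(2M0+M1)/6=55/28
seg 1: a=1, c=M1/2=-27/28, d=(M2−M1)/(6·2)=33/56, b=Δ1−h1·(2M1+M2)/6=-13/14
seg 2: a=0, c=M2/2=18/7, d=(M3−M2)/(6·1)=-6/7, b=Δ2−h2·(2M2+M3)/6=16/7
t_q=7/2 → seg 1, τ=1/2; S=1+-13/14·τ+-27/28·τ²+33/56·τ³=165/448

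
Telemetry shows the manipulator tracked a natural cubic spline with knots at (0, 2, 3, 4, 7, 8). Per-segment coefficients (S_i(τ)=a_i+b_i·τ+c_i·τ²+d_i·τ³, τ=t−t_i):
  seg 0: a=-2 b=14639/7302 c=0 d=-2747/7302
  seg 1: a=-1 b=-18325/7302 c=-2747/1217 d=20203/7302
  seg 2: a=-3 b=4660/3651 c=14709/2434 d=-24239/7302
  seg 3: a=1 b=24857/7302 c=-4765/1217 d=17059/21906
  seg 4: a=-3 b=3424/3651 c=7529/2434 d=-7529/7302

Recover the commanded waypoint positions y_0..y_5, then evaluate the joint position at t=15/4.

y_0 = S_0(0) = a_0 = -2
y_1 = S_1(0) = a_1 = -1
y_2 = S_2(0) = a_2 = -3
y_3 = S_3(0) = a_3 = 1
y_4 = S_4(0) = a_4 = -3
y_5 = S_4(1) = 0
t_q=15/4 is in segment 2 (τ=3/4); S_2(τ)=-6835/155776

y_0=-2 y_1=-1 y_2=-3 y_3=1 y_4=-3 y_5=0
S(15/4) = -6835/155776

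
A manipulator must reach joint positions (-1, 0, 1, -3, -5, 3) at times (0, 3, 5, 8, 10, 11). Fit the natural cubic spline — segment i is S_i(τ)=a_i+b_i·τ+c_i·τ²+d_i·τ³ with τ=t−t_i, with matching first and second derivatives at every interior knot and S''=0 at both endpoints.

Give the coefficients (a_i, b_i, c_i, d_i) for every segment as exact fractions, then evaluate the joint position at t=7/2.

  seg 0: a=-1 b=1031/4836 c=0 d=581/43524
  seg 1: a=0 b=1387/2418 c=581/4836 d=-253/3224
  seg 2: a=1 b=136/1209 c=-424/1209 d=-476/10881
  seg 3: a=-3 b=-3836/1209 c=-300/403 d=4427/4836
  seg 4: a=-5 b=5845/1209 c=3827/806 d=-3827/2418
S(7/2) = 7919/25792

Δ: Δ0=1/3, Δ1=1/2, Δ2=-4/3, Δ3=-1, Δ4=8
row 1: diag=10, rhs=1; c'=1/5, d'=1/10
row 2: denom=10−2·1/5=48/5; d'=(-11−2·1/10)/(48/5)=-7/6
row 3: denom=10−3·5/16=145/16; d'=(2−3·-7/6)/(145/16)=88/145
row 4: denom=6−2·32/145=806/145; d'=(54−2·88/145)/(806/145)=3827/403
back: M4=3827/403
back: M3=88/145−32/145·3827/403=-600/403
back: M2=-7/6−5/16·-600/403=-848/1209
back: M1=1/10−1/5·-848/1209=581/2418
M: M0=0, M1=581/2418, M2=-848/1209, M3=-600/403, M4=3827/403, M5=0
seg 0: a=-1, c=M0/2=0, d=(M1−M0)/(6·3)=581/43524, b=Δ0−h0·(2M0+M1)/6=1031/4836
seg 1: a=0, c=M1/2=581/4836, d=(M2−M1)/(6·2)=-253/3224, b=Δ1−h1·(2M1+M2)/6=1387/2418
seg 2: a=1, c=M2/2=-424/1209, d=(M3−M2)/(6·3)=-476/10881, b=Δ2−h2·(2M2+M3)/6=136/1209
seg 3: a=-3, c=M3/2=-300/403, d=(M4−M3)/(6·2)=4427/4836, b=Δ3−h3·(2M3+M4)/6=-3836/1209
seg 4: a=-5, c=M4/2=3827/806, d=(M5−M4)/(6·1)=-3827/2418, b=Δ4−h4·(2M4+M5)/6=5845/1209
t_q=7/2 → seg 1, τ=1/2; S=0+1387/2418·τ+581/4836·τ²+-253/3224·τ³=7919/25792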